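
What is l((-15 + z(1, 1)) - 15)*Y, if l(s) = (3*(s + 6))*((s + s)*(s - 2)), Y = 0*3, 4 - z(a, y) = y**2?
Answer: 0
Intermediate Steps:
z(a, y) = 4 - y**2
Y = 0
l(s) = 2*s*(-2 + s)*(18 + 3*s) (l(s) = (3*(6 + s))*((2*s)*(-2 + s)) = (18 + 3*s)*(2*s*(-2 + s)) = 2*s*(-2 + s)*(18 + 3*s))
l((-15 + z(1, 1)) - 15)*Y = (6*((-15 + (4 - 1*1**2)) - 15)*(-12 + ((-15 + (4 - 1*1**2)) - 15)**2 + 4*((-15 + (4 - 1*1**2)) - 15)))*0 = (6*((-15 + (4 - 1*1)) - 15)*(-12 + ((-15 + (4 - 1*1)) - 15)**2 + 4*((-15 + (4 - 1*1)) - 15)))*0 = (6*((-15 + (4 - 1)) - 15)*(-12 + ((-15 + (4 - 1)) - 15)**2 + 4*((-15 + (4 - 1)) - 15)))*0 = (6*((-15 + 3) - 15)*(-12 + ((-15 + 3) - 15)**2 + 4*((-15 + 3) - 15)))*0 = (6*(-12 - 15)*(-12 + (-12 - 15)**2 + 4*(-12 - 15)))*0 = (6*(-27)*(-12 + (-27)**2 + 4*(-27)))*0 = (6*(-27)*(-12 + 729 - 108))*0 = (6*(-27)*609)*0 = -98658*0 = 0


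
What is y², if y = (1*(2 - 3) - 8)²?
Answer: 6561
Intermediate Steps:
y = 81 (y = (1*(-1) - 8)² = (-1 - 8)² = (-9)² = 81)
y² = 81² = 6561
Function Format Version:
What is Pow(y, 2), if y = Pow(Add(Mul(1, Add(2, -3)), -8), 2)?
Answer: 6561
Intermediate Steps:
y = 81 (y = Pow(Add(Mul(1, -1), -8), 2) = Pow(Add(-1, -8), 2) = Pow(-9, 2) = 81)
Pow(y, 2) = Pow(81, 2) = 6561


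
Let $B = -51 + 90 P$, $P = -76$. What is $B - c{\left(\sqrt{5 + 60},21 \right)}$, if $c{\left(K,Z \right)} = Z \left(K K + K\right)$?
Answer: $-8256 - 21 \sqrt{65} \approx -8425.3$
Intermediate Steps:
$c{\left(K,Z \right)} = Z \left(K + K^{2}\right)$ ($c{\left(K,Z \right)} = Z \left(K^{2} + K\right) = Z \left(K + K^{2}\right)$)
$B = -6891$ ($B = -51 + 90 \left(-76\right) = -51 - 6840 = -6891$)
$B - c{\left(\sqrt{5 + 60},21 \right)} = -6891 - \sqrt{5 + 60} \cdot 21 \left(1 + \sqrt{5 + 60}\right) = -6891 - \sqrt{65} \cdot 21 \left(1 + \sqrt{65}\right) = -6891 - 21 \sqrt{65} \left(1 + \sqrt{65}\right)$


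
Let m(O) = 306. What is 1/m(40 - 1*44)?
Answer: 1/306 ≈ 0.0032680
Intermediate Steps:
1/m(40 - 1*44) = 1/306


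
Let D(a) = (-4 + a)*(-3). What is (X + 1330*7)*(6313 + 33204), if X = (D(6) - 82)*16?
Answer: 312263334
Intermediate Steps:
D(a) = 12 - 3*a
X = -1408 (X = ((12 - 3*6) - 82)*16 = ((12 - 18) - 82)*16 = (-6 - 82)*16 = -88*16 = -1408)
(X + 1330*7)*(6313 + 33204) = (-1408 + 1330*7)*(6313 + 33204) = (-1408 + 9310)*39517 = 7902*39517 = 312263334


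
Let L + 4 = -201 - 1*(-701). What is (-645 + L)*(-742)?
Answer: 110558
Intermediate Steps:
L = 496 (L = -4 + (-201 - 1*(-701)) = -4 + (-201 + 701) = -4 + 500 = 496)
(-645 + L)*(-742) = (-645 + 496)*(-742) = -149*(-742) = 110558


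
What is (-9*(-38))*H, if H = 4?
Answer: 1368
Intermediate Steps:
(-9*(-38))*H = -9*(-38)*4 = 342*4 = 1368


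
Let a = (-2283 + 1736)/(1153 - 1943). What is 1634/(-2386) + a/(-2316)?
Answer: -1495468451/2182760520 ≈ -0.68513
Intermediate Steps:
a = 547/790 (a = -547/(-790) = -547*(-1/790) = 547/790 ≈ 0.69240)
1634/(-2386) + a/(-2316) = 1634/(-2386) + (547/790)/(-2316) = 1634*(-1/2386) + (547/790)*(-1/2316) = -817/1193 - 547/1829640 = -1495468451/2182760520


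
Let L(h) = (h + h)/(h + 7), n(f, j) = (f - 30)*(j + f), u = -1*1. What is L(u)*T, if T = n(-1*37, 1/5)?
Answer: -12328/15 ≈ -821.87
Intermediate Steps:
u = -1
n(f, j) = (-30 + f)*(f + j)
L(h) = 2*h/(7 + h) (L(h) = (2*h)/(7 + h) = 2*h/(7 + h))
T = 12328/5 (T = (-1*37)² - (-30)*37 - 30/5 - 1*37/5 = (-37)² - 30*(-37) - 30*⅕ - 37*⅕ = 1369 + 1110 - 6 - 37/5 = 12328/5 ≈ 2465.6)
L(u)*T = (2*(-1)/(7 - 1))*(12328/5) = (2*(-1)/6)*(12328/5) = (2*(-1)*(⅙))*(12328/5) = -⅓*12328/5 = -12328/15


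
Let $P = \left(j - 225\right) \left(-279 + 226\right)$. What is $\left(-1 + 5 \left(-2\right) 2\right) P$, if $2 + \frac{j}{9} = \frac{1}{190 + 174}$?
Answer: $- \frac{14062437}{52} \approx -2.7043 \cdot 10^{5}$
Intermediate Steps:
$j = - \frac{6543}{364}$ ($j = -18 + \frac{9}{190 + 174} = -18 + \frac{9}{364} = - \frac{6543}{364} \approx -17.975$)
$P = \frac{4687479}{364}$ ($P = \left(- \frac{6543}{364} - 225\right) \left(-279 + 226\right) = \left(- \frac{88443}{364}\right) \left(-53\right) = \frac{4687479}{364} \approx 12878.0$)
$\left(-1 + 5 \left(-2\right) 2\right) P = \left(-1 + 5 \left(-2\right) 2\right) \frac{4687479}{364} = \left(-1 - 20\right) \frac{4687479}{364} = \left(-21\right) \frac{4687479}{364} = - \frac{14062437}{52}$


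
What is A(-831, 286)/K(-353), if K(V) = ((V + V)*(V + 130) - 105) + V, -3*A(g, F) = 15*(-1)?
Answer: 1/31396 ≈ 3.1851e-5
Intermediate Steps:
A(g, F) = 5 (A(g, F) = -5*(-1) = -1/3*(-15) = 5)
K(V) = -105 + V + 2*V*(130 + V) (K(V) = ((2*V)*(130 + V) - 105) + V = (2*V*(130 + V) - 105) + V = (-105 + 2*V*(130 + V)) + V = -105 + V + 2*V*(130 + V))
A(-831, 286)/K(-353) = 5/(-105 + 2*(-353)**2 + 261*(-353)) = 5/(-105 + 2*124609 - 92133) = 5/(-105 + 249218 - 92133) = 5/156980 = 5*(1/156980) = 1/31396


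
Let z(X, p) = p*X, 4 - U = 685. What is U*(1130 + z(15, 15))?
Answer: -922755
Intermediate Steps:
U = -681 (U = 4 - 1*685 = 4 - 685 = -681)
z(X, p) = X*p
U*(1130 + z(15, 15)) = -681*(1130 + 15*15) = -681*(1130 + 225) = -681*1355 = -922755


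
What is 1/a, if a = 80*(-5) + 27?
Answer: -1/373 ≈ -0.0026810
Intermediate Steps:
a = -373 (a = -400 + 27 = -373)
1/a = 1/(-373) = -1/373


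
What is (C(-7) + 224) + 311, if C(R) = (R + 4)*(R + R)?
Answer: 577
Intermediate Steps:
C(R) = 2*R*(4 + R) (C(R) = (4 + R)*(2*R) = 2*R*(4 + R))
(C(-7) + 224) + 311 = (2*(-7)*(4 - 7) + 224) + 311 = (2*(-7)*(-3) + 224) + 311 = (42 + 224) + 311 = 266 + 311 = 577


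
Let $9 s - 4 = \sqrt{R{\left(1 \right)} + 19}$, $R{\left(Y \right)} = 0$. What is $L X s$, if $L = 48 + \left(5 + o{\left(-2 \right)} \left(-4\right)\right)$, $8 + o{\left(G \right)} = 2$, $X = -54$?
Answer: $-1848 - 462 \sqrt{19} \approx -3861.8$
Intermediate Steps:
$o{\left(G \right)} = -6$ ($o{\left(G \right)} = -8 + 2 = -6$)
$L = 77$ ($L = 48 + \left(5 - -24\right) = 48 + \left(5 + 24\right) = 48 + 29 = 77$)
$s = \frac{4}{9} + \frac{\sqrt{19}}{9}$ ($s = \frac{4}{9} + \frac{\sqrt{0 + 19}}{9} = \frac{4}{9} + \frac{\sqrt{19}}{9} \approx 0.92877$)
$L X s = 77 \left(-54\right) \left(\frac{4}{9} + \frac{\sqrt{19}}{9}\right) = - 4158 \left(\frac{4}{9} + \frac{\sqrt{19}}{9}\right) = -1848 - 462 \sqrt{19}$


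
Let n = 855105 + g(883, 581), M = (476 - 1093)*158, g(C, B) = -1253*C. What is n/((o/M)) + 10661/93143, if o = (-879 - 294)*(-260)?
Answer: 33555699633944/417746355 ≈ 80326.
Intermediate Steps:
o = 304980 (o = -1173*(-260) = 304980)
M = -97486 (M = -617*158 = -97486)
n = -251294 (n = 855105 - 1253*883 = 855105 - 1106399 = -251294)
n/((o/M)) + 10661/93143 = -251294/(304980/(-97486)) + 10661/93143 = -251294/(304980*(-1/97486)) + 10661*(1/93143) = -251294/(-152490/48743) + 10661/93143 = -251294*(-48743/152490) + 10661/93143 = 360259513/4485 + 10661/93143 = 33555699633944/417746355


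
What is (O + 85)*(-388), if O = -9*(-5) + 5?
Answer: -52380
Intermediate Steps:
O = 50 (O = 45 + 5 = 50)
(O + 85)*(-388) = (50 + 85)*(-388) = 135*(-388) = -52380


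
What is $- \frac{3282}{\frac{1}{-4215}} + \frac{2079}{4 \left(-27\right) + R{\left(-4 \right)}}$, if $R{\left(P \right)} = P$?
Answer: $\frac{221337783}{16} \approx 1.3834 \cdot 10^{7}$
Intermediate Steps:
$- \frac{3282}{\frac{1}{-4215}} + \frac{2079}{4 \left(-27\right) + R{\left(-4 \right)}} = - \frac{3282}{\frac{1}{-4215}} + \frac{2079}{4 \left(-27\right) - 4} = - \frac{3282}{- \frac{1}{4215}} + \frac{2079}{-108 - 4} = \left(-3282\right) \left(-4215\right) + \frac{2079}{-112} = 13833630 + 2079 \left(- \frac{1}{112}\right) = 13833630 - \frac{297}{16} = \frac{221337783}{16}$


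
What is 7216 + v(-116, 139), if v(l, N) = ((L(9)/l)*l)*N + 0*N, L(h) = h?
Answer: 8467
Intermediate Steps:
v(l, N) = 9*N (v(l, N) = ((9/l)*l)*N + 0*N = 9*N + 0 = 9*N)
7216 + v(-116, 139) = 7216 + 9*139 = 7216 + 1251 = 8467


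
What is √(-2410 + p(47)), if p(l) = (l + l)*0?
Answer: I*√2410 ≈ 49.092*I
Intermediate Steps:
p(l) = 0 (p(l) = (2*l)*0 = 0)
√(-2410 + p(47)) = √(-2410 + 0) = √(-2410) = I*√2410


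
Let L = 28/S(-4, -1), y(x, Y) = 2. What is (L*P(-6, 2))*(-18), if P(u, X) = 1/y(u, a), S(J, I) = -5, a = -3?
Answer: 252/5 ≈ 50.400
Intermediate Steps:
P(u, X) = ½ (P(u, X) = 1/2 = ½)
L = -28/5 (L = 28/(-5) = 28*(-⅕) = -28/5 ≈ -5.6000)
(L*P(-6, 2))*(-18) = -28/5*½*(-18) = -14/5*(-18) = 252/5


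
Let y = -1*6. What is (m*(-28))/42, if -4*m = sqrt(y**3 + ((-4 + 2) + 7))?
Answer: I*sqrt(211)/6 ≈ 2.421*I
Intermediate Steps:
y = -6
m = -I*sqrt(211)/4 (m = -sqrt((-6)**3 + ((-4 + 2) + 7))/4 = -sqrt(-216 + (-2 + 7))/4 = -sqrt(-216 + 5)/4 = -I*sqrt(211)/4 ≈ -3.6315*I)
(m*(-28))/42 = (-I*sqrt(211)/4*(-28))/42 = (7*I*sqrt(211))*(1/42) = I*sqrt(211)/6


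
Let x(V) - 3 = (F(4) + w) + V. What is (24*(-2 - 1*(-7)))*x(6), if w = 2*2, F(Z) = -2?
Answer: 1320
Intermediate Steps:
w = 4
x(V) = 5 + V (x(V) = 3 + ((-2 + 4) + V) = 3 + (2 + V) = 5 + V)
(24*(-2 - 1*(-7)))*x(6) = (24*(-2 - 1*(-7)))*(5 + 6) = (24*(-2 + 7))*11 = (24*5)*11 = 120*11 = 1320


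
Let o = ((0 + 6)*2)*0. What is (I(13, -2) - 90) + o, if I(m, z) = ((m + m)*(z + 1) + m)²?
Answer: 79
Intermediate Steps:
I(m, z) = (m + 2*m*(1 + z))² (I(m, z) = ((2*m)*(1 + z) + m)² = (2*m*(1 + z) + m)² = (m + 2*m*(1 + z))²)
o = 0 (o = (6*2)*0 = 12*0 = 0)
(I(13, -2) - 90) + o = (13²*(3 + 2*(-2))² - 90) + 0 = (169*(3 - 4)² - 90) + 0 = (169*(-1)² - 90) + 0 = (169*1 - 90) + 0 = (169 - 90) + 0 = 79 + 0 = 79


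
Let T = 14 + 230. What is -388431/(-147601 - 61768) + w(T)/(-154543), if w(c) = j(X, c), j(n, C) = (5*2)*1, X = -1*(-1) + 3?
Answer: 60027198343/32356513367 ≈ 1.8552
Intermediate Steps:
X = 4 (X = 1 + 3 = 4)
T = 244
j(n, C) = 10 (j(n, C) = 10*1 = 10)
w(c) = 10
-388431/(-147601 - 61768) + w(T)/(-154543) = -388431/(-147601 - 61768) + 10/(-154543) = -388431/(-209369) + 10*(-1/154543) = -388431*(-1/209369) - 10/154543 = 388431/209369 - 10/154543 = 60027198343/32356513367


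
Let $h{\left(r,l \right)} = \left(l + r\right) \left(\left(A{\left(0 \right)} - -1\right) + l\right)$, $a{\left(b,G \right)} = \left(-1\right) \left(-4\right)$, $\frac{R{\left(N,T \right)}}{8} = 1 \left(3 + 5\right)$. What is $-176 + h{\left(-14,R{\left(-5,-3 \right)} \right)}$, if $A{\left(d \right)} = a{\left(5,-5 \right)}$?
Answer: $3274$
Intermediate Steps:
$R{\left(N,T \right)} = 64$ ($R{\left(N,T \right)} = 8 \cdot 1 \left(3 + 5\right) = 8 \cdot 1 \cdot 8 = 8 \cdot 8 = 64$)
$a{\left(b,G \right)} = 4$
$A{\left(d \right)} = 4$
$h{\left(r,l \right)} = \left(5 + l\right) \left(l + r\right)$ ($h{\left(r,l \right)} = \left(l + r\right) \left(\left(4 - -1\right) + l\right) = \left(l + r\right) \left(\left(4 + 1\right) + l\right) = \left(l + r\right) \left(5 + l\right) = \left(5 + l\right) \left(l + r\right)$)
$-176 + h{\left(-14,R{\left(-5,-3 \right)} \right)} = -176 + \left(64^{2} + 5 \cdot 64 + 5 \left(-14\right) + 64 \left(-14\right)\right) = -176 + \left(4096 + 320 - 70 - 896\right) = -176 + 3450 = 3274$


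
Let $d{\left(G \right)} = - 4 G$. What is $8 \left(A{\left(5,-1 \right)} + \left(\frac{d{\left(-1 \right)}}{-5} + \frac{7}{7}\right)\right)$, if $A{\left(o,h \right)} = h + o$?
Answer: $\frac{168}{5} \approx 33.6$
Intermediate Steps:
$8 \left(A{\left(5,-1 \right)} + \left(\frac{d{\left(-1 \right)}}{-5} + \frac{7}{7}\right)\right) = 8 \left(\left(-1 + 5\right) + \left(\frac{\left(-4\right) \left(-1\right)}{-5} + \frac{7}{7}\right)\right) = 8 \left(4 + \left(4 \left(- \frac{1}{5}\right) + 7 \cdot \frac{1}{7}\right)\right) = 8 \left(4 + \left(- \frac{4}{5} + 1\right)\right) = 8 \left(4 + \frac{1}{5}\right) = 8 \cdot \frac{21}{5} = \frac{168}{5}$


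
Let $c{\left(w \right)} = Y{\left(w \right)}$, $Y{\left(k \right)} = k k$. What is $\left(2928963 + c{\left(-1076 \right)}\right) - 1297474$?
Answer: $2789265$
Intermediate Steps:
$Y{\left(k \right)} = k^{2}$
$c{\left(w \right)} = w^{2}$
$\left(2928963 + c{\left(-1076 \right)}\right) - 1297474 = \left(2928963 + \left(-1076\right)^{2}\right) - 1297474 = \left(2928963 + 1157776\right) - 1297474 = 4086739 - 1297474 = 2789265$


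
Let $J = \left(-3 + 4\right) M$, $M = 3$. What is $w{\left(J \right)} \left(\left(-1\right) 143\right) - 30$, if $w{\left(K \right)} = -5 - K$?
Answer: $1114$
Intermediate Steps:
$J = 3$ ($J = \left(-3 + 4\right) 3 = 1 \cdot 3 = 3$)
$w{\left(J \right)} \left(\left(-1\right) 143\right) - 30 = \left(-5 - 3\right) \left(\left(-1\right) 143\right) - 30 = \left(-5 - 3\right) \left(-143\right) - 30 = \left(-8\right) \left(-143\right) - 30 = 1144 - 30 = 1114$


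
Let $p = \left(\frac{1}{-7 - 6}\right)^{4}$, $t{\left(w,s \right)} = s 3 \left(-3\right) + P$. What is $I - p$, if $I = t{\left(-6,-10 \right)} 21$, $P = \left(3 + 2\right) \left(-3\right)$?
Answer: $\frac{44983574}{28561} \approx 1575.0$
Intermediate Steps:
$P = -15$ ($P = 5 \left(-3\right) = -15$)
$t{\left(w,s \right)} = -15 - 9 s$ ($t{\left(w,s \right)} = s 3 \left(-3\right) - 15 = 3 s \left(-3\right) - 15 = - 9 s - 15 = -15 - 9 s$)
$I = 1575$ ($I = \left(-15 - -90\right) 21 = \left(-15 + 90\right) 21 = 75 \cdot 21 = 1575$)
$p = \frac{1}{28561}$ ($p = \left(\frac{1}{-13}\right)^{4} = \left(- \frac{1}{13}\right)^{4} = \frac{1}{28561} \approx 3.5013 \cdot 10^{-5}$)
$I - p = 1575 - \frac{1}{28561} = \frac{44983574}{28561}$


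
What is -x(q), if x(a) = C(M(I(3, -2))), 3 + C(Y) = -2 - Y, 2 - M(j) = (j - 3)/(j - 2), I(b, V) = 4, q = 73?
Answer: 13/2 ≈ 6.5000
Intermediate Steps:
M(j) = 2 - (-3 + j)/(-2 + j) (M(j) = 2 - (j - 3)/(j - 2) = 2 - (-3 + j)/(-2 + j))
C(Y) = -5 - Y (C(Y) = -3 + (-2 - Y) = -5 - Y)
x(a) = -13/2 (x(a) = -5 - (-1 + 4)/(-2 + 4) = -5 - 3/2 = -13/2)
-x(q) = -1*(-13/2) = 13/2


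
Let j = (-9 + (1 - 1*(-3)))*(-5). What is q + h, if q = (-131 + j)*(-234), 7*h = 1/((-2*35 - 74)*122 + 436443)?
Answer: 72728428501/2932125 ≈ 24804.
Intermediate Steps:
j = 25 (j = (-9 + (1 + 3))*(-5) = (-9 + 4)*(-5) = -5*(-5) = 25)
h = 1/2932125 (h = 1/(7*((-2*35 - 74)*122 + 436443)) = 1/(7*((-70 - 74)*122 + 436443)) = 1/(7*(-144*122 + 436443)) = 1/(7*(-17568 + 436443)) = (1/7)/418875 = (1/7)*(1/418875) = 1/2932125 ≈ 3.4105e-7)
q = 24804 (q = (-131 + 25)*(-234) = -106*(-234) = 24804)
q + h = 24804 + 1/2932125 = 72728428501/2932125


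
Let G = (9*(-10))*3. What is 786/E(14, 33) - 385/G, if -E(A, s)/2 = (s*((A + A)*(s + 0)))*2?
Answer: 259697/182952 ≈ 1.4195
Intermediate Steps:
E(A, s) = -8*A*s² (E(A, s) = -2*s*((A + A)*(s + 0))*2 = -2*s*((2*A)*s)*2 = -2*s*(2*A*s)*2 = -2*2*A*s²*2 = -8*A*s²)
G = -270 (G = -90*3 = -270)
786/E(14, 33) - 385/G = 786/((-8*14*33²)) - 385/(-270) = 786/((-8*14*1089)) - 385*(-1/270) = 786/(-121968) + 77/54 = 786*(-1/121968) + 77/54 = -131/20328 + 77/54 = 259697/182952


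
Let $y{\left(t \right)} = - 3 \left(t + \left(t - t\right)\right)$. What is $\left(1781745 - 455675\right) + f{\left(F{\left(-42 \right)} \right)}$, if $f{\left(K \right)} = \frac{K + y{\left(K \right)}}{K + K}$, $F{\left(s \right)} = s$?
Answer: $1326069$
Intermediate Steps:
$y{\left(t \right)} = - 3 t$ ($y{\left(t \right)} = - 3 \left(t + 0\right) = - 3 t$)
$f{\left(K \right)} = -1$ ($f{\left(K \right)} = \frac{K - 3 K}{K + K} = \frac{\left(-2\right) K}{2 K} = - 2 K \frac{1}{2 K} = -1$)
$\left(1781745 - 455675\right) + f{\left(F{\left(-42 \right)} \right)} = \left(1781745 - 455675\right) - 1 = 1326070 - 1 = 1326069$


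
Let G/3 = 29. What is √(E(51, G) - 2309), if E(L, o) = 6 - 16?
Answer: I*√2319 ≈ 48.156*I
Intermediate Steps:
G = 87 (G = 3*29 = 87)
E(L, o) = -10
√(E(51, G) - 2309) = √(-10 - 2309) = √(-2319) = I*√2319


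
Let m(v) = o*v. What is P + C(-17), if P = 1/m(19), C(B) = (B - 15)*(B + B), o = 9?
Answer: 186049/171 ≈ 1088.0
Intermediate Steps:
m(v) = 9*v
C(B) = 2*B*(-15 + B) (C(B) = (-15 + B)*(2*B) = 2*B*(-15 + B))
P = 1/171 (P = 1/(9*19) = 1/171 ≈ 0.0058480)
P + C(-17) = 1/171 + 2*(-17)*(-15 - 17) = 1/171 + 2*(-17)*(-32) = 1/171 + 1088 = 186049/171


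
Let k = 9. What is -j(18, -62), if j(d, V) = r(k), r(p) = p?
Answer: -9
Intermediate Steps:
j(d, V) = 9
-j(18, -62) = -1*9 = -9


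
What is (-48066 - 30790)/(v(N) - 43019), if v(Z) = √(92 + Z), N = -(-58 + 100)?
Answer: 3392306264/1850634311 + 394280*√2/1850634311 ≈ 1.8334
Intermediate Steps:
N = -42 (N = -1*42 = -42)
(-48066 - 30790)/(v(N) - 43019) = (-48066 - 30790)/(√(92 - 42) - 43019) = -78856/(√50 - 43019) = -78856/(5*√2 - 43019) = -78856/(-43019 + 5*√2)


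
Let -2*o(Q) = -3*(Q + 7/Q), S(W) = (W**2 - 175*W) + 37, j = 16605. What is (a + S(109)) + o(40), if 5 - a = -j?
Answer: 761061/80 ≈ 9513.3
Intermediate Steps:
S(W) = 37 + W**2 - 175*W
o(Q) = 3*Q/2 + 21/(2*Q) (o(Q) = -(-3)*(Q + 7/Q)/2 = -(-21/Q - 3*Q)/2 = 3*Q/2 + 21/(2*Q))
a = 16610 (a = 5 - (-1)*16605 = 5 - 1*(-16605) = 5 + 16605 = 16610)
(a + S(109)) + o(40) = (16610 + (37 + 109**2 - 175*109)) + (3/2)*(7 + 40**2)/40 = (16610 + (37 + 11881 - 19075)) + (3/2)*(1/40)*(7 + 1600) = (16610 - 7157) + (3/2)*(1/40)*1607 = 9453 + 4821/80 = 761061/80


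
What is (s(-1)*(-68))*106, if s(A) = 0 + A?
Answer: 7208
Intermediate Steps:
s(A) = A
(s(-1)*(-68))*106 = -1*(-68)*106 = 68*106 = 7208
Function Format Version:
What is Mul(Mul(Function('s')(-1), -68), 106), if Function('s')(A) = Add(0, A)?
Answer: 7208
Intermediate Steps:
Function('s')(A) = A
Mul(Mul(Function('s')(-1), -68), 106) = Mul(Mul(-1, -68), 106) = Mul(68, 106) = 7208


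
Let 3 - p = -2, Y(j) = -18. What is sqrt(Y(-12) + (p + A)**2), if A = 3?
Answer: sqrt(46) ≈ 6.7823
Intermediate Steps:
p = 5 (p = 3 - 1*(-2) = 3 + 2 = 5)
sqrt(Y(-12) + (p + A)**2) = sqrt(-18 + (5 + 3)**2) = sqrt(-18 + 8**2) = sqrt(-18 + 64) = sqrt(46)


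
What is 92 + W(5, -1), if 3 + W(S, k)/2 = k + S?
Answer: 94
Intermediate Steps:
W(S, k) = -6 + 2*S + 2*k (W(S, k) = -6 + 2*(k + S) = -6 + 2*(S + k) = -6 + (2*S + 2*k) = -6 + 2*S + 2*k)
92 + W(5, -1) = 92 + (-6 + 2*5 + 2*(-1)) = 92 + (-6 + 10 - 2) = 92 + 2 = 94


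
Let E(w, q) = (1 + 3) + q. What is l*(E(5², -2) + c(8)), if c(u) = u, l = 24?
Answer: 240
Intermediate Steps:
E(w, q) = 4 + q
l*(E(5², -2) + c(8)) = 24*((4 - 2) + 8) = 24*(2 + 8) = 24*10 = 240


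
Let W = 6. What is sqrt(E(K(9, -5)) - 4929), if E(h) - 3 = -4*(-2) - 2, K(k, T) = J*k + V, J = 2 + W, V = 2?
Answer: 2*I*sqrt(1230) ≈ 70.143*I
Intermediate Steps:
J = 8 (J = 2 + 6 = 8)
K(k, T) = 2 + 8*k (K(k, T) = 8*k + 2 = 2 + 8*k)
E(h) = 9 (E(h) = 3 + (-4*(-2) - 2) = 3 + (8 - 2) = 3 + 6 = 9)
sqrt(E(K(9, -5)) - 4929) = sqrt(9 - 4929) = sqrt(-4920) = 2*I*sqrt(1230)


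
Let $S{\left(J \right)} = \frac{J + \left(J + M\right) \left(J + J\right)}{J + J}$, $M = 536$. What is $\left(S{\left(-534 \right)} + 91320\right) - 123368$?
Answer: $- \frac{64091}{2} \approx -32046.0$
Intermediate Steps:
$S{\left(J \right)} = \frac{J + 2 J \left(536 + J\right)}{2 J}$ ($S{\left(J \right)} = \frac{J + \left(J + 536\right) \left(J + J\right)}{J + J} = \frac{J + \left(536 + J\right) 2 J}{2 J} = \left(J + 2 J \left(536 + J\right)\right) \frac{1}{2 J} = \frac{J + 2 J \left(536 + J\right)}{2 J}$)
$\left(S{\left(-534 \right)} + 91320\right) - 123368 = \left(\left(\frac{1073}{2} - 534\right) + 91320\right) - 123368 = \left(\frac{5}{2} + 91320\right) - 123368 = \frac{182645}{2} - 123368 = - \frac{64091}{2}$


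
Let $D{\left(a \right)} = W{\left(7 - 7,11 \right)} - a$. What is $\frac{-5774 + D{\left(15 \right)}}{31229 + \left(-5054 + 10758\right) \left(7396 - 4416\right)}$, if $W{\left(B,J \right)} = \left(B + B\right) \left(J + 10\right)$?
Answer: $- \frac{5789}{17029149} \approx -0.00033995$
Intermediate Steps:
$W{\left(B,J \right)} = 2 B \left(10 + J\right)$
$D{\left(a \right)} = - a$ ($D{\left(a \right)} = 2 \left(7 - 7\right) \left(10 + 11\right) - a = 2 \cdot 0 \cdot 21 - a = 0 - a = - a$)
$\frac{-5774 + D{\left(15 \right)}}{31229 + \left(-5054 + 10758\right) \left(7396 - 4416\right)} = \frac{-5774 - 15}{31229 + \left(-5054 + 10758\right) \left(7396 - 4416\right)} = \frac{-5774 - 15}{31229 + 5704 \cdot 2980} = - \frac{5789}{31229 + 16997920} = - \frac{5789}{17029149}$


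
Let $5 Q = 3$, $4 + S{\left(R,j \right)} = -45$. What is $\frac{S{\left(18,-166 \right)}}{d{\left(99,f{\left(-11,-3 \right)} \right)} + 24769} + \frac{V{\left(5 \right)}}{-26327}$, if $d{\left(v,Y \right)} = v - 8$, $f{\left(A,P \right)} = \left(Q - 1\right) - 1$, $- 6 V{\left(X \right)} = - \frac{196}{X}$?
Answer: $- \frac{124495}{56099076} \approx -0.0022192$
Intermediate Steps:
$S{\left(R,j \right)} = -49$ ($S{\left(R,j \right)} = -4 - 45 = -49$)
$V{\left(X \right)} = \frac{98}{3 X}$ ($V{\left(X \right)} = - \frac{\left(-196\right) \frac{1}{X}}{6} = \frac{98}{3 X}$)
$Q = \frac{3}{5}$ ($Q = \frac{1}{5} \cdot 3 = \frac{3}{5} \approx 0.6$)
$f{\left(A,P \right)} = - \frac{7}{5}$ ($f{\left(A,P \right)} = \left(\frac{3}{5} - 1\right) - 1 = - \frac{2}{5} - 1 = - \frac{7}{5}$)
$d{\left(v,Y \right)} = -8 + v$
$\frac{S{\left(18,-166 \right)}}{d{\left(99,f{\left(-11,-3 \right)} \right)} + 24769} + \frac{V{\left(5 \right)}}{-26327} = - \frac{49}{\left(-8 + 99\right) + 24769} + \frac{\frac{98}{3} \cdot \frac{1}{5}}{-26327} = - \frac{49}{91 + 24769} + \frac{98}{3} \cdot \frac{1}{5} \left(- \frac{1}{26327}\right) = - \frac{49}{24860} + \frac{98}{15} \left(- \frac{1}{26327}\right) = \left(-49\right) \frac{1}{24860} - \frac{14}{56415} = - \frac{49}{24860} - \frac{14}{56415} = - \frac{124495}{56099076}$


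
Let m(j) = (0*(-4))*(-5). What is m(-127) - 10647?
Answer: -10647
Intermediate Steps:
m(j) = 0 (m(j) = 0*(-5) = 0)
m(-127) - 10647 = 0 - 10647 = -10647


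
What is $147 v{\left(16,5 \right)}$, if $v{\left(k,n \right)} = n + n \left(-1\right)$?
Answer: $0$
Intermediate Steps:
$v{\left(k,n \right)} = 0$ ($v{\left(k,n \right)} = n - n = 0$)
$147 v{\left(16,5 \right)} = 147 \cdot 0 = 0$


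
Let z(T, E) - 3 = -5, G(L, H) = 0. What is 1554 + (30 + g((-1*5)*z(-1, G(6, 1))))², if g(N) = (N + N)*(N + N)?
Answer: 186454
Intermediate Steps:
z(T, E) = -2 (z(T, E) = 3 - 5 = -2)
g(N) = 4*N² (g(N) = (2*N)*(2*N) = 4*N²)
1554 + (30 + g((-1*5)*z(-1, G(6, 1))))² = 1554 + (30 + 4*(-1*5*(-2))²)² = 1554 + (30 + 4*(-5*(-2))²)² = 1554 + (30 + 4*10²)² = 1554 + (30 + 4*100)² = 1554 + (30 + 400)² = 1554 + 430² = 1554 + 184900 = 186454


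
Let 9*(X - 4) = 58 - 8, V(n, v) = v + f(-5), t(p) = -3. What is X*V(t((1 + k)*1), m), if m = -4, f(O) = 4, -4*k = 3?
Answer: 0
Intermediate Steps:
k = -3/4 (k = -1/4*3 = -3/4 ≈ -0.75000)
V(n, v) = 4 + v (V(n, v) = v + 4 = 4 + v)
X = 86/9 (X = 4 + (58 - 8)/9 = 4 + (1/9)*50 = 4 + 50/9 = 86/9 ≈ 9.5556)
X*V(t((1 + k)*1), m) = 86*(4 - 4)/9 = (86/9)*0 = 0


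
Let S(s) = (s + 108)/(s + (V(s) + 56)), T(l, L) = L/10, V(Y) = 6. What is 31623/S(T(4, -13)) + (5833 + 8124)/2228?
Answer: 42781710827/2377276 ≈ 17996.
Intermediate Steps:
T(l, L) = L/10 (T(l, L) = L*(⅒) = L/10)
S(s) = (108 + s)/(62 + s) (S(s) = (s + 108)/(s + (6 + 56)) = (108 + s)/(s + 62) = (108 + s)/(62 + s))
31623/S(T(4, -13)) + (5833 + 8124)/2228 = 31623/(((108 + (⅒)*(-13))/(62 + (⅒)*(-13)))) + (5833 + 8124)/2228 = 31623/(((108 - 13/10)/(62 - 13/10))) + 13957*(1/2228) = 31623/(((1067/10)/(607/10))) + 13957/2228 = 31623/(((10/607)*(1067/10))) + 13957/2228 = 31623/(1067/607) + 13957/2228 = 31623*(607/1067) + 13957/2228 = 19195161/1067 + 13957/2228 = 42781710827/2377276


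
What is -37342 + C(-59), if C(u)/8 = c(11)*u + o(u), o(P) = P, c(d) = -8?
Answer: -34038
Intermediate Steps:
C(u) = -56*u (C(u) = 8*(-8*u + u) = 8*(-7*u) = -56*u)
-37342 + C(-59) = -37342 - 56*(-59) = -37342 + 3304 = -34038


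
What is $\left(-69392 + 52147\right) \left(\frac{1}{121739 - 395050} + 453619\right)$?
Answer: $- \frac{2138018932950460}{273311} \approx -7.8227 \cdot 10^{9}$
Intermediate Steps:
$\left(-69392 + 52147\right) \left(\frac{1}{121739 - 395050} + 453619\right) = - 17245 \left(\frac{1}{-273311} + 453619\right) = - 17245 \left(- \frac{1}{273311} + 453619\right) = \left(-17245\right) \frac{123979062508}{273311} = - \frac{2138018932950460}{273311}$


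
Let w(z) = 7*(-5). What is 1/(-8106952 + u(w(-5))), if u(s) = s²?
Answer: -1/8105727 ≈ -1.2337e-7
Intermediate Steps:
w(z) = -35
1/(-8106952 + u(w(-5))) = 1/(-8106952 + (-35)²) = 1/(-8106952 + 1225) = 1/(-8105727) = -1/8105727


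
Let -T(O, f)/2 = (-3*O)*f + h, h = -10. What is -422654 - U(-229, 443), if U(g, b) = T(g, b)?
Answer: 186008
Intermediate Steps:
T(O, f) = 20 + 6*O*f (T(O, f) = -2*((-3*O)*f - 10) = -2*(-3*O*f - 10) = -2*(-10 - 3*O*f) = 20 + 6*O*f)
U(g, b) = 20 + 6*b*g (U(g, b) = 20 + 6*g*b = 20 + 6*b*g)
-422654 - U(-229, 443) = -422654 - (20 + 6*443*(-229)) = -422654 - (20 - 608682) = -422654 - 1*(-608662) = -422654 + 608662 = 186008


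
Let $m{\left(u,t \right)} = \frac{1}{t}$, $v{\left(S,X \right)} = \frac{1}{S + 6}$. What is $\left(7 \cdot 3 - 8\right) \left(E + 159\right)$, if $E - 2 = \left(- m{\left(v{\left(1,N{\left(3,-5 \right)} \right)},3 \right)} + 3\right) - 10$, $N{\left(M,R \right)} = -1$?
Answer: $\frac{5993}{3} \approx 1997.7$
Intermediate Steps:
$v{\left(S,X \right)} = \frac{1}{6 + S}$
$E = - \frac{16}{3}$ ($E = 2 + \left(\left(- \frac{1}{3} + 3\right) - 10\right) = 2 + \left(\frac{8}{3} - 10\right) = 2 - \frac{22}{3} = - \frac{16}{3} \approx -5.3333$)
$\left(7 \cdot 3 - 8\right) \left(E + 159\right) = \left(7 \cdot 3 - 8\right) \left(- \frac{16}{3} + 159\right) = \left(21 - 8\right) \frac{461}{3} = 13 \cdot \frac{461}{3} = \frac{5993}{3}$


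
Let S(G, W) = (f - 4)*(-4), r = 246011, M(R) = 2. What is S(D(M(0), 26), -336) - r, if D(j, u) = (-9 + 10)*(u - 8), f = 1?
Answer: -245999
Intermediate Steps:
D(j, u) = -8 + u (D(j, u) = 1*(-8 + u) = -8 + u)
S(G, W) = 12 (S(G, W) = (1 - 4)*(-4) = -3*(-4) = 12)
S(D(M(0), 26), -336) - r = 12 - 1*246011 = 12 - 246011 = -245999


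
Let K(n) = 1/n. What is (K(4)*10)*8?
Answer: 20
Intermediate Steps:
(K(4)*10)*8 = (10/4)*8 = ((1/4)*10)*8 = (5/2)*8 = 20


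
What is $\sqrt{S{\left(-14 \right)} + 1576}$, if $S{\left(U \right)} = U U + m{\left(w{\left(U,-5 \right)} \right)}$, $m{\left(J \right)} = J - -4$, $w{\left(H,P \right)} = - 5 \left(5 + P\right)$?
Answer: $4 \sqrt{111} \approx 42.143$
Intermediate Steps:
$w{\left(H,P \right)} = -25 - 5 P$
$m{\left(J \right)} = 4 + J$ ($m{\left(J \right)} = J + 4 = 4 + J$)
$S{\left(U \right)} = 4 + U^{2}$ ($S{\left(U \right)} = U U + \left(4 - 0\right) = U^{2} + \left(4 + \left(-25 + 25\right)\right) = U^{2} + \left(4 + 0\right) = U^{2} + 4 = 4 + U^{2}$)
$\sqrt{S{\left(-14 \right)} + 1576} = \sqrt{\left(4 + \left(-14\right)^{2}\right) + 1576} = \sqrt{\left(4 + 196\right) + 1576} = \sqrt{200 + 1576} = \sqrt{1776} = 4 \sqrt{111}$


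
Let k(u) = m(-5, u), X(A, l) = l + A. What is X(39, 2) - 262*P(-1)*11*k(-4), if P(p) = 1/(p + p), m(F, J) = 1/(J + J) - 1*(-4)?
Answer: 44999/8 ≈ 5624.9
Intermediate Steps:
X(A, l) = A + l
m(F, J) = 4 + 1/(2*J) (m(F, J) = 1/(2*J) + 4 = 4 + 1/(2*J))
k(u) = 4 + 1/(2*u)
P(p) = 1/(2*p)
X(39, 2) - 262*P(-1)*11*k(-4) = (39 + 2) - 262*((1/2)/(-1))*11*(4 + (1/2)/(-4)) = 41 - 262*((1/2)*(-1))*11*(4 + (1/2)*(-1/4)) = 41 - 262*(-1/2*11)*(4 - 1/8) = 41 - (-1441)*31/8 = 41 - 262*(-341/16) = 41 + 44671/8 = 44999/8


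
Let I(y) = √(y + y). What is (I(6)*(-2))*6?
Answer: -24*√3 ≈ -41.569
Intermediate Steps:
I(y) = √2*√y (I(y) = √(2*y) = √2*√y)
(I(6)*(-2))*6 = ((√2*√6)*(-2))*6 = ((2*√3)*(-2))*6 = -4*√3*6 = -24*√3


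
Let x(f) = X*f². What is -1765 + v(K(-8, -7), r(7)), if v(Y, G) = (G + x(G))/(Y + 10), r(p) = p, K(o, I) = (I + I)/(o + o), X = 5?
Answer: -50513/29 ≈ -1741.8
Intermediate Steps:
K(o, I) = I/o (K(o, I) = (2*I)/((2*o)) = (2*I)*(1/(2*o)) = I/o)
x(f) = 5*f²
v(Y, G) = (G + 5*G²)/(10 + Y) (v(Y, G) = (G + 5*G²)/(Y + 10) = (G + 5*G²)/(10 + Y))
-1765 + v(K(-8, -7), r(7)) = -1765 + 7*(1 + 5*7)/(10 - 7/(-8)) = -1765 + 7*(1 + 35)/(10 - 7*(-⅛)) = -1765 + 7*36/(10 + 7/8) = -1765 + 7*36/(87/8) = -1765 + 7*(8/87)*36 = -1765 + 672/29 = -50513/29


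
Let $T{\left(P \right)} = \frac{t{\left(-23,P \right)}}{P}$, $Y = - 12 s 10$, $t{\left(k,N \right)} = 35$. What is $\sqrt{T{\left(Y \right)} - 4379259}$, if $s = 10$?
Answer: $\frac{i \sqrt{15765332505}}{60} \approx 2092.7 i$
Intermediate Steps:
$Y = -1200$ ($Y = \left(-12\right) 10 \cdot 10 = \left(-120\right) 10 = -1200$)
$T{\left(P \right)} = \frac{35}{P}$
$\sqrt{T{\left(Y \right)} - 4379259} = \sqrt{\frac{35}{-1200} - 4379259} = \sqrt{35 \left(- \frac{1}{1200}\right) - 4379259} = \sqrt{- \frac{7}{240} - 4379259} = \sqrt{- \frac{1051022167}{240}} = \frac{i \sqrt{15765332505}}{60}$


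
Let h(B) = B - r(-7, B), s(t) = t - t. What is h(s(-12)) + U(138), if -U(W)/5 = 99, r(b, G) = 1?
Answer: -496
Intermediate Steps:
U(W) = -495 (U(W) = -5*99 = -495)
s(t) = 0
h(B) = -1 + B (h(B) = B - 1*1 = B - 1 = -1 + B)
h(s(-12)) + U(138) = (-1 + 0) - 495 = -1 - 495 = -496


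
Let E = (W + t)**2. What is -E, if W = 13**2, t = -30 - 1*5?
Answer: -17956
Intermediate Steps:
t = -35 (t = -30 - 5 = -35)
W = 169
E = 17956 (E = (169 - 35)**2 = 134**2 = 17956)
-E = -1*17956 = -17956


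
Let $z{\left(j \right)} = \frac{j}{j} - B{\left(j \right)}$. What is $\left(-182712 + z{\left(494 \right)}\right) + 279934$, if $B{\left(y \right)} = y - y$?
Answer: $97223$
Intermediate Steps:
$B{\left(y \right)} = 0$
$z{\left(j \right)} = 1$ ($z{\left(j \right)} = \frac{j}{j} - 0 = 1 + 0 = 1$)
$\left(-182712 + z{\left(494 \right)}\right) + 279934 = \left(-182712 + 1\right) + 279934 = -182711 + 279934 = 97223$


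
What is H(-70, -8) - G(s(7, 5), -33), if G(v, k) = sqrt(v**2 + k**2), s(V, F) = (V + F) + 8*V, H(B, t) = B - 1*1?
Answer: -71 - sqrt(5713) ≈ -146.58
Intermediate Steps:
H(B, t) = -1 + B (H(B, t) = B - 1 = -1 + B)
s(V, F) = F + 9*V (s(V, F) = (F + V) + 8*V = F + 9*V)
G(v, k) = sqrt(k**2 + v**2)
H(-70, -8) - G(s(7, 5), -33) = (-1 - 70) - sqrt((-33)**2 + (5 + 9*7)**2) = -71 - sqrt(1089 + (5 + 63)**2) = -71 - sqrt(1089 + 68**2) = -71 - sqrt(1089 + 4624) = -71 - sqrt(5713)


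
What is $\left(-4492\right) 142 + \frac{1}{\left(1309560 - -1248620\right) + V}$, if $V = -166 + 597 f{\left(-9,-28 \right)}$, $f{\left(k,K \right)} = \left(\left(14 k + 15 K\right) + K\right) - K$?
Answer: $- \frac{1423745616927}{2232052} \approx -6.3786 \cdot 10^{5}$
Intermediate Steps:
$f{\left(k,K \right)} = 14 k + 15 K$ ($f{\left(k,K \right)} = \left(14 k + 16 K\right) - K = 14 k + 15 K$)
$V = -326128$ ($V = -166 + 597 \left(14 \left(-9\right) + 15 \left(-28\right)\right) = -166 + 597 \left(-126 - 420\right) = -166 + 597 \left(-546\right) = -166 - 325962 = -326128$)
$\left(-4492\right) 142 + \frac{1}{\left(1309560 - -1248620\right) + V} = \left(-4492\right) 142 + \frac{1}{\left(1309560 - -1248620\right) - 326128} = -637864 + \frac{1}{\left(1309560 + 1248620\right) - 326128} = -637864 + \frac{1}{2558180 - 326128} = -637864 + \frac{1}{2232052} = - \frac{1423745616927}{2232052}$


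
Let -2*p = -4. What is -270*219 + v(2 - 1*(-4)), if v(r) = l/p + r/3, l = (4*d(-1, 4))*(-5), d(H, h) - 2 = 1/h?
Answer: -118301/2 ≈ -59151.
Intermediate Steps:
p = 2 (p = -½*(-4) = 2)
d(H, h) = 2 + 1/h
l = -45 (l = (4*(2 + 1/4))*(-5) = (4*(2 + ¼))*(-5) = (4*(9/4))*(-5) = 9*(-5) = -45)
v(r) = -45/2 + r/3
-270*219 + v(2 - 1*(-4)) = -270*219 + (-45/2 + (2 - 1*(-4))/3) = -59130 + (-45/2 + (2 + 4)/3) = -59130 + (-45/2 + (⅓)*6) = -59130 + (-45/2 + 2) = -59130 - 41/2 = -118301/2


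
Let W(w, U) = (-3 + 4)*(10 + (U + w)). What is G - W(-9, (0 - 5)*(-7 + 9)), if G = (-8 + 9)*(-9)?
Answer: 0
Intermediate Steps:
W(w, U) = 10 + U + w (W(w, U) = 1*(10 + U + w) = 10 + U + w)
G = -9 (G = 1*(-9) = -9)
G - W(-9, (0 - 5)*(-7 + 9)) = -9 - (10 + (0 - 5)*(-7 + 9) - 9) = -9 - (10 - 5*2 - 9) = -9 - (10 - 10 - 9) = -9 - 1*(-9) = -9 + 9 = 0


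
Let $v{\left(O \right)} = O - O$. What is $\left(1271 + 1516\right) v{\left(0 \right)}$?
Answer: $0$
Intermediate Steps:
$v{\left(O \right)} = 0$
$\left(1271 + 1516\right) v{\left(0 \right)} = \left(1271 + 1516\right) 0 = 2787 \cdot 0 = 0$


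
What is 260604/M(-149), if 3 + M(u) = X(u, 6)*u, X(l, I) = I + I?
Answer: -28956/199 ≈ -145.51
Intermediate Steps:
X(l, I) = 2*I
M(u) = -3 + 12*u (M(u) = -3 + (2*6)*u = -3 + 12*u)
260604/M(-149) = 260604/(-3 + 12*(-149)) = 260604/(-3 - 1788) = 260604/(-1791) = 260604*(-1/1791) = -28956/199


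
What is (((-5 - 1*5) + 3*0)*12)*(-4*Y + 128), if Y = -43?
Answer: -36000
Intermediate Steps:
(((-5 - 1*5) + 3*0)*12)*(-4*Y + 128) = (((-5 - 1*5) + 3*0)*12)*(-4*(-43) + 128) = (((-5 - 5) + 0)*12)*(172 + 128) = ((-10 + 0)*12)*300 = -10*12*300 = -120*300 = -36000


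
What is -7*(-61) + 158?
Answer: 585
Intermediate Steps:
-7*(-61) + 158 = 427 + 158 = 585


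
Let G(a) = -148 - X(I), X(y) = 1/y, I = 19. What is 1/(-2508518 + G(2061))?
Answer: -19/47664655 ≈ -3.9862e-7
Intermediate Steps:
G(a) = -2813/19 (G(a) = -148 - 1/19 = -2813/19)
1/(-2508518 + G(2061)) = 1/(-2508518 - 2813/19) = 1/(-47664655/19) = -19/47664655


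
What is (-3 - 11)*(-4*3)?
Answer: 168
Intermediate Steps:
(-3 - 11)*(-4*3) = -14*(-12) = 168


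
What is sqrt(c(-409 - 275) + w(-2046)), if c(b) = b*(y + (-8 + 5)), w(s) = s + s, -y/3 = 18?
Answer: 4*sqrt(2181) ≈ 186.80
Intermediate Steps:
y = -54 (y = -3*18 = -54)
w(s) = 2*s
c(b) = -57*b (c(b) = b*(-54 + (-8 + 5)) = b*(-54 - 3) = b*(-57) = -57*b)
sqrt(c(-409 - 275) + w(-2046)) = sqrt(-57*(-409 - 275) + 2*(-2046)) = sqrt(-57*(-684) - 4092) = sqrt(38988 - 4092) = sqrt(34896) = 4*sqrt(2181)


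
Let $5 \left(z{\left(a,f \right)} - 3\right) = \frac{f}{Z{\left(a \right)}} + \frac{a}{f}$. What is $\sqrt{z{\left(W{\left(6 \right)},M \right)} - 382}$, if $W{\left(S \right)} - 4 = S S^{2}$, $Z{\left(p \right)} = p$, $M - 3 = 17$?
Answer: $\frac{i \sqrt{1139765}}{55} \approx 19.411 i$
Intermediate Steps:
$M = 20$ ($M = 3 + 17 = 20$)
$W{\left(S \right)} = 4 + S^{3}$ ($W{\left(S \right)} = 4 + S S^{2} = 4 + S^{3}$)
$z{\left(a,f \right)} = 3 + \frac{a}{5 f} + \frac{f}{5 a}$ ($z{\left(a,f \right)} = 3 + \frac{\frac{f}{a} + \frac{a}{f}}{5} = 3 + \frac{\frac{a}{f} + \frac{f}{a}}{5} = 3 + \left(\frac{a}{5 f} + \frac{f}{5 a}\right) = 3 + \frac{a}{5 f} + \frac{f}{5 a}$)
$\sqrt{z{\left(W{\left(6 \right)},M \right)} - 382} = \sqrt{\left(3 + \frac{4 + 6^{3}}{5 \cdot 20} + \frac{1}{5} \cdot 20 \frac{1}{4 + 6^{3}}\right) - 382} = \sqrt{\left(3 + \frac{1}{5} \left(4 + 216\right) \frac{1}{20} + \frac{1}{5} \cdot 20 \frac{1}{4 + 216}\right) - 382} = \sqrt{\left(3 + \frac{1}{5} \cdot 220 \cdot \frac{1}{20} + \frac{1}{5} \cdot 20 \cdot \frac{1}{220}\right) - 382} = \sqrt{\left(3 + \frac{11}{5} + \frac{1}{5} \cdot 20 \cdot \frac{1}{220}\right) - 382} = \sqrt{\left(3 + \frac{11}{5} + \frac{1}{55}\right) - 382} = \sqrt{\frac{287}{55} - 382} = \sqrt{- \frac{20723}{55}} = \frac{i \sqrt{1139765}}{55}$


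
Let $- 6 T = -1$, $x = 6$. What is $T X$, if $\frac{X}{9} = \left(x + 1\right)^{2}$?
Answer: $\frac{147}{2} \approx 73.5$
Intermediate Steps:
$T = \frac{1}{6}$ ($T = \left(- \frac{1}{6}\right) \left(-1\right) = \frac{1}{6} \approx 0.16667$)
$X = 441$ ($X = 9 \left(6 + 1\right)^{2} = 9 \cdot 7^{2} = 9 \cdot 49 = 441$)
$T X = \frac{1}{6} \cdot 441 = \frac{147}{2}$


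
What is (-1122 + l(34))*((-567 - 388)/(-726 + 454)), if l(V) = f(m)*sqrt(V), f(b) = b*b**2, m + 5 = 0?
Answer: -31515/8 - 119375*sqrt(34)/272 ≈ -6498.5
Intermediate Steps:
m = -5 (m = -5 + 0 = -5)
f(b) = b**3
l(V) = -125*sqrt(V) (l(V) = (-5)**3*sqrt(V) = -125*sqrt(V))
(-1122 + l(34))*((-567 - 388)/(-726 + 454)) = (-1122 - 125*sqrt(34))*((-567 - 388)/(-726 + 454)) = (-1122 - 125*sqrt(34))*(-955/(-272)) = (-1122 - 125*sqrt(34))*(-955*(-1/272)) = (-1122 - 125*sqrt(34))*(955/272) = -31515/8 - 119375*sqrt(34)/272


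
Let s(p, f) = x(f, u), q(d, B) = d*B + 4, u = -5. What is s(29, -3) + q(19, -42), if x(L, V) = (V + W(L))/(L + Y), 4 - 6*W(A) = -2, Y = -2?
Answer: -3966/5 ≈ -793.20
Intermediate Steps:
W(A) = 1 (W(A) = 2/3 - 1/6*(-2) = 2/3 + 1/3 = 1)
q(d, B) = 4 + B*d (q(d, B) = B*d + 4 = 4 + B*d)
x(L, V) = (1 + V)/(-2 + L) (x(L, V) = (V + 1)/(L - 2) = (1 + V)/(-2 + L))
s(p, f) = -4/(-2 + f) (s(p, f) = (1 - 5)/(-2 + f) = -4/(-2 + f))
s(29, -3) + q(19, -42) = -4/(-2 - 3) + (4 - 42*19) = -4/(-5) + (4 - 798) = -4*(-1/5) - 794 = 4/5 - 794 = -3966/5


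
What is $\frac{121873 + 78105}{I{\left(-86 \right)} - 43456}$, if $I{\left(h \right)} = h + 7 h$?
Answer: $- \frac{99989}{22072} \approx -4.5301$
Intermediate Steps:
$I{\left(h \right)} = 8 h$
$\frac{121873 + 78105}{I{\left(-86 \right)} - 43456} = \frac{121873 + 78105}{8 \left(-86\right) - 43456} = \frac{199978}{-688 - 43456} = \frac{199978}{-44144} = 199978 \left(- \frac{1}{44144}\right) = - \frac{99989}{22072}$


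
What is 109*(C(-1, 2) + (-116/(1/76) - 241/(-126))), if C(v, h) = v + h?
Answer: -121038941/126 ≈ -9.6063e+5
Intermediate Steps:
C(v, h) = h + v
109*(C(-1, 2) + (-116/(1/76) - 241/(-126))) = 109*((2 - 1) + (-116/(1/76) - 241/(-126))) = 109*(1 + (-116/1/76 - 241*(-1/126))) = 109*(1 + (-116*76 + 241/126)) = 109*(1 + (-8816 + 241/126)) = 109*(1 - 1110575/126) = 109*(-1110449/126) = -121038941/126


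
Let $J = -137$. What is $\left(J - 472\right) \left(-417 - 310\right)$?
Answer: $442743$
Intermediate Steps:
$\left(J - 472\right) \left(-417 - 310\right) = \left(-137 - 472\right) \left(-417 - 310\right) = \left(-609\right) \left(-727\right) = 442743$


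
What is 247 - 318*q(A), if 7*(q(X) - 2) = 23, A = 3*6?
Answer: -10037/7 ≈ -1433.9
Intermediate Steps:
A = 18
q(X) = 37/7 (q(X) = 2 + (⅐)*23 = 2 + 23/7 = 37/7)
247 - 318*q(A) = 247 - 318*37/7 = 247 - 11766/7 = -10037/7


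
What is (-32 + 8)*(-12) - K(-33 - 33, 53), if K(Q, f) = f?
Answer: 235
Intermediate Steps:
(-32 + 8)*(-12) - K(-33 - 33, 53) = (-32 + 8)*(-12) - 1*53 = -24*(-12) - 53 = 288 - 53 = 235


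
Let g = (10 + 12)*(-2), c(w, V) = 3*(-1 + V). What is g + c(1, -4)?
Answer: -59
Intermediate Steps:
c(w, V) = -3 + 3*V
g = -44 (g = 22*(-2) = -44)
g + c(1, -4) = -44 + (-3 + 3*(-4)) = -44 + (-3 - 12) = -44 - 15 = -59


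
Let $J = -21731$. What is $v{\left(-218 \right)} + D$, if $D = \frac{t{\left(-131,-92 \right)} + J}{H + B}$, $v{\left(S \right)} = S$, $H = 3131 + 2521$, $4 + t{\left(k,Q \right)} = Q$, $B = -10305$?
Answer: $- \frac{992527}{4653} \approx -213.31$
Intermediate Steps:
$t{\left(k,Q \right)} = -4 + Q$
$H = 5652$
$D = \frac{21827}{4653}$ ($D = \frac{\left(-4 - 92\right) - 21731}{5652 - 10305} = \frac{-96 - 21731}{-4653} = \left(-21827\right) \left(- \frac{1}{4653}\right) = \frac{21827}{4653} \approx 4.6909$)
$v{\left(-218 \right)} + D = -218 + \frac{21827}{4653} = - \frac{992527}{4653}$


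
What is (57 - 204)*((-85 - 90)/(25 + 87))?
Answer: 3675/16 ≈ 229.69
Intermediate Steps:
(57 - 204)*((-85 - 90)/(25 + 87)) = -(-25725)/112 = -147*(-25/16) = 3675/16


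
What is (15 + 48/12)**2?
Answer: 361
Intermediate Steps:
(15 + 48/12)**2 = (15 + 48*(1/12))**2 = (15 + 4)**2 = 19**2 = 361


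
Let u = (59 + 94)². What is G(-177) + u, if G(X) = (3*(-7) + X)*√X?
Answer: 23409 - 198*I*√177 ≈ 23409.0 - 2634.2*I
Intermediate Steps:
G(X) = √X*(-21 + X) (G(X) = (-21 + X)*√X = √X*(-21 + X))
u = 23409 (u = 153² = 23409)
G(-177) + u = √(-177)*(-21 - 177) + 23409 = (I*√177)*(-198) + 23409 = -198*I*√177 + 23409 = 23409 - 198*I*√177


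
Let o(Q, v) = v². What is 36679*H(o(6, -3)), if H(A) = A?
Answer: 330111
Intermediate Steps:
36679*H(o(6, -3)) = 36679*(-3)² = 36679*9 = 330111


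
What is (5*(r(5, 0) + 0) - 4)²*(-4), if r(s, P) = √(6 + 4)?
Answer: -1064 + 160*√10 ≈ -558.04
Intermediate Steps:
r(s, P) = √10
(5*(r(5, 0) + 0) - 4)²*(-4) = (5*(√10 + 0) - 4)²*(-4) = (5*√10 - 4)²*(-4) = (-4 + 5*√10)²*(-4) = -4*(-4 + 5*√10)²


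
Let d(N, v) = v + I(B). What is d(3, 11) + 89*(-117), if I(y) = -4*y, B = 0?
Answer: -10402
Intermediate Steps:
d(N, v) = v (d(N, v) = v - 4*0 = v + 0 = v)
d(3, 11) + 89*(-117) = 11 + 89*(-117) = 11 - 10413 = -10402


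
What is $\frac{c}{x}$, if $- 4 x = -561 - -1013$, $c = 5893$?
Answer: $- \frac{5893}{113} \approx -52.15$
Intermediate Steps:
$x = -113$ ($x = - \frac{-561 - -1013}{4} = - \frac{-561 + 1013}{4} = \left(- \frac{1}{4}\right) 452 = -113$)
$\frac{c}{x} = \frac{5893}{-113} = 5893 \left(- \frac{1}{113}\right) = - \frac{5893}{113}$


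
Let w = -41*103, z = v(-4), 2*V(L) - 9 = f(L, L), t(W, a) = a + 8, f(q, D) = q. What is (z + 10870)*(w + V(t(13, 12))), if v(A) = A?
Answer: -45729561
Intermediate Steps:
t(W, a) = 8 + a
V(L) = 9/2 + L/2
z = -4
w = -4223
(z + 10870)*(w + V(t(13, 12))) = (-4 + 10870)*(-4223 + (9/2 + (8 + 12)/2)) = 10866*(-4223 + (9/2 + (½)*20)) = 10866*(-4223 + (9/2 + 10)) = 10866*(-4223 + 29/2) = 10866*(-8417/2) = -45729561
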